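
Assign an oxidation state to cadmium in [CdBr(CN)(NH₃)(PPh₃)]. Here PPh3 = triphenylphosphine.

+2

No counter-ion: the bracketed complex is neutral.
Ligand charges: 1×PPh3 neutral; 1×CN = -1; 1×NH3 neutral; 1×Br = -1; sum -2.
Cd + (-2) = 0 ⇒ Cd is +2.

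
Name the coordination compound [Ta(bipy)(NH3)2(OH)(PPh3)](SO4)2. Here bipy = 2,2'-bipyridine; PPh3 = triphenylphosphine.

The 2 sulfate counter-ions carry a total charge of -4, so each complex ion is 4+.
Ligand charges: 1×2,2'-bipyridine (neutral), 1×triphenylphosphine (neutral), 2×ammine (neutral), 1×hydroxo (-1 each); total -1. So Ta + (-1) = 4+, giving Ta = +5.
Ligands are named alphabetically: ammine before bipyridine before hydroxo before triphenylphosphine.

diammine(2,2'-bipyridine)hydroxo(triphenylphosphine)tantalum(V) sulfate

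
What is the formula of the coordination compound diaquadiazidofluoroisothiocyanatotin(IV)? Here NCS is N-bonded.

Ligands: 1 isothiocyanato (NCS, -1), 1 fluoro (F, -1), 2 azido (N3, -1), 2 aqua (H2O, neutral). Ligand charge sum = -4.
With Sn in oxidation state +4, the complex ion is [Sn...].

[SnF(H2O)2(N3)2(NCS)]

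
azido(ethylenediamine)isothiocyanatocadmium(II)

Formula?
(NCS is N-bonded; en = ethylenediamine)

Ligands: 1 azido (N3, -1), 1 isothiocyanato (NCS, -1), 1 ethylenediamine (en, neutral). Ligand charge sum = -2.
With Cd in oxidation state +2, the complex ion is [Cd...].

[Cd(en)(N3)(NCS)]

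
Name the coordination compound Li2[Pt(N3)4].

lithium tetraazidoplatinate(II)

The 2 lithium counter-ions carry a total charge of +2, so each complex ion is 2−.
Ligand charges: 4×azido (-1 each); total -4. So Pt + (-4) = 2−, giving Pt = +2.
The complex ion is anionic, so platinum takes the -ate form platinate(II).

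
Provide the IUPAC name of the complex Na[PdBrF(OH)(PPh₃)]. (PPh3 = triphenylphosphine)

The 1 sodium counter-ion carries a total charge of +1, so each complex ion is 1−.
Ligand charges: 1×bromo (-1 each), 1×triphenylphosphine (neutral), 1×fluoro (-1 each), 1×hydroxo (-1 each); total -3. So Pd + (-3) = 1−, giving Pd = +2.
Ligands are named alphabetically: bromo before fluoro before hydroxo before triphenylphosphine.
The complex ion is anionic, so palladium takes the -ate form palladate(II).

sodium bromofluorohydroxo(triphenylphosphine)palladate(II)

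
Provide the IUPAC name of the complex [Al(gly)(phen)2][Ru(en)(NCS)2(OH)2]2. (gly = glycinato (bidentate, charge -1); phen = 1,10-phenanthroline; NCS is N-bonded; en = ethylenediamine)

Both ions are complex: the cation is named first with the plain metal name, the anion second with the -ate form; each ion's ligands are alphabetised independently.
Aluminium is always +3 in its complexes; the cation's ligand charges sum to -1, so the complex cation is 2+.
With 2 anions per cation, each anion must be 2/2 = 1−.
Anion: ligand charges sum to -4; for the ion to be 1−, Ru = +3.

(glycinato)bis(1,10-phenanthroline)aluminium(III) (ethylenediamine)dihydroxodiisothiocyanatoruthenate(III)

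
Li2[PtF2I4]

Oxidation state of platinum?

+4

2 lithium outside the brackets (+1 each) → the complex ion is 2−.
Ligand charges: 2×F = -2; 4×I = -4; sum -6.
Pt + (-6) = 2− ⇒ Pt is +4.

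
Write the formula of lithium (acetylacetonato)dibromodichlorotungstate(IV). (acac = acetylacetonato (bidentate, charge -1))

Ligands: 2 chloro (Cl, -1), 1 acetylacetonato (acac, -1), 2 bromo (Br, -1). Ligand charge sum = -5.
With W in oxidation state +4, the complex ion is [W...]^1−.
Charge balance with lithium (+1) requires 1 complex ion per 1 lithium.

Li[W(acac)Br2Cl2]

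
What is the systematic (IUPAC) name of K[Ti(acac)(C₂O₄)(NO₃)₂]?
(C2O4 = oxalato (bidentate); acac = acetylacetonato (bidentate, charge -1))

The 1 potassium counter-ion carries a total charge of +1, so each complex ion is 1−.
Ligand charges: 2×nitrato (-1 each), 1×oxalato (-2 each), 1×acetylacetonato (-1 each); total -5. So Ti + (-5) = 1−, giving Ti = +4.
Ligands are named alphabetically: acetylacetonato before nitrato before oxalato.
The complex ion is anionic, so titanium takes the -ate form titanate(IV).

potassium (acetylacetonato)dinitratooxalatotitanate(IV)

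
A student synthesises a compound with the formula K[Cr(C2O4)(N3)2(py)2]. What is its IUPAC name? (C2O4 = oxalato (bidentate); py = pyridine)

The 1 potassium counter-ion carries a total charge of +1, so each complex ion is 1−.
Ligand charges: 1×oxalato (-2 each), 2×pyridine (neutral), 2×azido (-1 each); total -4. So Cr + (-4) = 1−, giving Cr = +3.
Ligands are named alphabetically: azido before oxalato before pyridine.
The complex ion is anionic, so chromium takes the -ate form chromate(III).

potassium diazidooxalatobis(pyridine)chromate(III)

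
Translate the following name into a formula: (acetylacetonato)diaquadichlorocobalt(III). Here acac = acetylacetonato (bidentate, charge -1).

Ligands: 1 acetylacetonato (acac, -1), 2 aqua (H2O, neutral), 2 chloro (Cl, -1). Ligand charge sum = -3.
With Co in oxidation state +3, the complex ion is [Co...].

[Co(acac)Cl2(H2O)2]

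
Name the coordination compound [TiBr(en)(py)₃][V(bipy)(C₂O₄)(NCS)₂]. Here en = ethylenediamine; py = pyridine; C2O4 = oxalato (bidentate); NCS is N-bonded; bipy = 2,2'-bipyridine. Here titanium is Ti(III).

bromo(ethylenediamine)tris(pyridine)titanium(III) (2,2'-bipyridine)diisothiocyanatooxalatovanadate(II)

Both ions are complex: the cation is named first with the plain metal name, the anion second with the -ate form; each ion's ligands are alphabetised independently.
Ti is given as +3; the cation's ligand charges sum to -1, so the complex cation is 2+.
A 1:1 salt means the anion carries the equal and opposite charge, 2−.
Anion: ligand charges sum to -4; for the ion to be 2−, V = +2.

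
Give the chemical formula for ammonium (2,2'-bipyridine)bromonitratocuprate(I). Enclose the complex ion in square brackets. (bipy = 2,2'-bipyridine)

Ligands: 1 bromo (Br, -1), 1 nitrato (NO3, -1), 1 2,2'-bipyridine (bipy, neutral). Ligand charge sum = -2.
With Cu in oxidation state +1, the complex ion is [Cu...]^1−.
Charge balance with ammonium (+1) requires 1 complex ion per 1 ammonium.

NH4[Cu(bipy)Br(NO3)]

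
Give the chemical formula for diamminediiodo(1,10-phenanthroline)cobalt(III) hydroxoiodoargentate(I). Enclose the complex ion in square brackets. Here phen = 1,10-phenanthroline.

[CoI2(NH3)2(phen)][AgI(OH)]

Cation [Co…]: ligand charges -2, Co(III) ⇒ ion charge 1+.
Anion [Ag…]: ligand charges -2, Ag(I) ⇒ ion charge 1−.
One 1+ cation balances one 1− anion.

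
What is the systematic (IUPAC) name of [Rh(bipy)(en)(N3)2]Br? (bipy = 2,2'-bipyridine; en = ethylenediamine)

The 1 bromide counter-ion carries a total charge of -1, so each complex ion is 1+.
Ligand charges: 1×2,2'-bipyridine (neutral), 1×ethylenediamine (neutral), 2×azido (-1 each); total -2. So Rh + (-2) = 1+, giving Rh = +3.
Ligands are named alphabetically: azido before bipyridine before ethylenediamine.

diazido(2,2'-bipyridine)(ethylenediamine)rhodium(III) bromide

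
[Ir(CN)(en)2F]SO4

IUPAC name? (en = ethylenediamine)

The 1 sulfate counter-ion carries a total charge of -2, so each complex ion is 2+.
Ligand charges: 1×cyano (-1 each), 1×fluoro (-1 each), 2×ethylenediamine (neutral); total -2. So Ir + (-2) = 2+, giving Ir = +4.
Ligands are named alphabetically: cyano before ethylenediamine before fluoro.

cyanobis(ethylenediamine)fluoroiridium(IV) sulfate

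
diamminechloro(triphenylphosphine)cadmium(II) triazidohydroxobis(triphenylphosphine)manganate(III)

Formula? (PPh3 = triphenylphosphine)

[CdCl(NH3)2(PPh3)][Mn(N3)3(OH)(PPh3)2]

Cation [Cd…]: ligand charges -1, Cd(II) ⇒ ion charge 1+.
Anion [Mn…]: ligand charges -4, Mn(III) ⇒ ion charge 1−.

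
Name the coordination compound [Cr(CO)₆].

hexacarbonylchromium(0)

There is no counter-ion, so the complex is neutral overall.
Ligand charges: 6×carbonyl (neutral); total 0. So Cr + (0) = 0, giving Cr = 0.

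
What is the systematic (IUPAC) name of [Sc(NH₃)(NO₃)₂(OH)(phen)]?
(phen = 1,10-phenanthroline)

There is no counter-ion, so the complex is neutral overall.
Ligand charges: 1×1,10-phenanthroline (neutral), 2×nitrato (-1 each), 1×hydroxo (-1 each), 1×ammine (neutral); total -3. So Sc + (-3) = 0, giving Sc = +3.
Ligands are named alphabetically: ammine before hydroxo before nitrato before phenanthroline.

amminehydroxodinitrato(1,10-phenanthroline)scandium(III)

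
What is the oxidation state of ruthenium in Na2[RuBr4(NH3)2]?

+2

2 sodium outside the brackets (+1 each) → the complex ion is 2−.
Ligand charges: 2×NH3 neutral; 4×Br = -4; sum -4.
Ru + (-4) = 2− ⇒ Ru is +2.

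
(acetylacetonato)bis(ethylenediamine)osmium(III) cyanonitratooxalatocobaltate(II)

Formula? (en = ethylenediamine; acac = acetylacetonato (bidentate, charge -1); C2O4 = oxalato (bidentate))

[Os(acac)(en)2][Co(C2O4)(CN)(NO3)]

Cation [Os…]: ligand charges -1, Os(III) ⇒ ion charge 2+.
Anion [Co…]: ligand charges -4, Co(II) ⇒ ion charge 2−.
One 2+ cation balances one 2− anion.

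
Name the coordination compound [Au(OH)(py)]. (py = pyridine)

hydroxo(pyridine)gold(I)

There is no counter-ion, so the complex is neutral overall.
Ligand charges: 1×hydroxo (-1 each), 1×pyridine (neutral); total -1. So Au + (-1) = 0, giving Au = +1.
Ligands are named alphabetically: hydroxo before pyridine.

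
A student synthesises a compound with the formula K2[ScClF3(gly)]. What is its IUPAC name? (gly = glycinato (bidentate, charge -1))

potassium chlorotrifluoro(glycinato)scandate(III)

The 2 potassium counter-ions carry a total charge of +2, so each complex ion is 2−.
Ligand charges: 3×fluoro (-1 each), 1×glycinato (-1 each), 1×chloro (-1 each); total -5. So Sc + (-5) = 2−, giving Sc = +3.
Ligands are named alphabetically: chloro before fluoro before glycinato.
The complex ion is anionic, so scandium takes the -ate form scandate(III).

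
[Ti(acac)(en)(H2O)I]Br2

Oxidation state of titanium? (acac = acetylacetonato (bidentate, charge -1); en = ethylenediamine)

2 bromide outside the brackets (-1 each) → the complex ion is 2+.
Ligand charges: 1×H2O neutral; 1×acac = -1; 1×I = -1; 1×en neutral; sum -2.
Ti + (-2) = 2+ ⇒ Ti is +4.

+4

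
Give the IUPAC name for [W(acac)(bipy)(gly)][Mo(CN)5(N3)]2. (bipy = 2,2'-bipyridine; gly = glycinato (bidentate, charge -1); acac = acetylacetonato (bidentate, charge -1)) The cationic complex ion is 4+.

(acetylacetonato)(2,2'-bipyridine)(glycinato)tungsten(VI) azidopentacyanomolybdate(IV)

Both ions are complex: the cation is named first with the plain metal name, the anion second with the -ate form; each ion's ligands are alphabetised independently.
The complex cation is given as 4+; its ligand charges sum to -2, so W = +6.
With 2 anions per cation, each anion must be 4/2 = 2−.
Anion: ligand charges sum to -6; for the ion to be 2−, Mo = +4.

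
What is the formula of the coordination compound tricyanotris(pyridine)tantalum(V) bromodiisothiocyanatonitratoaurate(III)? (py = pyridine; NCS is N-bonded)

Cation [Ta…]: ligand charges -3, Ta(V) ⇒ ion charge 2+.
Anion [Au…]: ligand charges -4, Au(III) ⇒ ion charge 1−.
One 2+ cation requires 2 of the 1− anion.

[Ta(CN)3(py)3][AuBr(NCS)2(NO3)]2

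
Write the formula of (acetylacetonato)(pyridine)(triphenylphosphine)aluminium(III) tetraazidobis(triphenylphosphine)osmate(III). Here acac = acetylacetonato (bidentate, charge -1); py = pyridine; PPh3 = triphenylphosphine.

Cation [Al…]: ligand charges -1, Al(III) ⇒ ion charge 2+.
Anion [Os…]: ligand charges -4, Os(III) ⇒ ion charge 1−.
One 2+ cation requires 2 of the 1− anion.

[Al(acac)(PPh3)(py)][Os(N3)4(PPh3)2]2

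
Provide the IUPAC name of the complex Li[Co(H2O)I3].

The 1 lithium counter-ion carries a total charge of +1, so each complex ion is 1−.
Ligand charges: 1×aqua (neutral), 3×iodo (-1 each); total -3. So Co + (-3) = 1−, giving Co = +2.
Ligands are named alphabetically: aqua before iodo.
The complex ion is anionic, so cobalt takes the -ate form cobaltate(II).

lithium aquatriiodocobaltate(II)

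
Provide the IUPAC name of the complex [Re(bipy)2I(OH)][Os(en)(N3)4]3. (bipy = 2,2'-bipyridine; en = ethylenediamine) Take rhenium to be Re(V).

Both ions are complex: the cation is named first with the plain metal name, the anion second with the -ate form; each ion's ligands are alphabetised independently.
Re is given as +5; the cation's ligand charges sum to -2, so the complex cation is 3+.
With 3 anions per cation, each anion must be 3/3 = 1−.
Anion: ligand charges sum to -4; for the ion to be 1−, Os = +3.

bis(2,2'-bipyridine)hydroxoiodorhenium(V) tetraazido(ethylenediamine)osmate(III)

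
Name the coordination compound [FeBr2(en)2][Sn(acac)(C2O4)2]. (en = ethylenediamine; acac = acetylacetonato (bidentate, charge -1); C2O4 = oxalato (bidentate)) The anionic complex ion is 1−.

dibromobis(ethylenediamine)iron(III) (acetylacetonato)dioxalatostannate(IV)

Both ions are complex: the cation is named first with the plain metal name, the anion second with the -ate form; each ion's ligands are alphabetised independently.
The complex anion is given as 1−; its ligand charges sum to -5, so Sn = +4.
A 1:1 salt means the cation carries the equal and opposite charge, 1+.
Cation: ligand charges sum to -2; for the ion to be 1+, Fe = +3.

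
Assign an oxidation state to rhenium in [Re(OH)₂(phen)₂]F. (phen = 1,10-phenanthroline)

1 fluoride outside the brackets (-1 each) → the complex ion is 1+.
Ligand charges: 2×phen neutral; 2×OH = -2; sum -2.
Re + (-2) = 1+ ⇒ Re is +3.

+3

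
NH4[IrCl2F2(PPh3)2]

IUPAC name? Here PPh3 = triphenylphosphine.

The 1 ammonium counter-ion carries a total charge of +1, so each complex ion is 1−.
Ligand charges: 2×fluoro (-1 each), 2×triphenylphosphine (neutral), 2×chloro (-1 each); total -4. So Ir + (-4) = 1−, giving Ir = +3.
Ligands are named alphabetically: chloro before fluoro before triphenylphosphine.
The complex ion is anionic, so iridium takes the -ate form iridate(III).

ammonium dichlorodifluorobis(triphenylphosphine)iridate(III)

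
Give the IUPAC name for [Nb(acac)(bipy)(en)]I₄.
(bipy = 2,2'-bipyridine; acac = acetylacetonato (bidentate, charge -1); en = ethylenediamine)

The 4 iodide counter-ions carry a total charge of -4, so each complex ion is 4+.
Ligand charges: 1×2,2'-bipyridine (neutral), 1×acetylacetonato (-1 each), 1×ethylenediamine (neutral); total -1. So Nb + (-1) = 4+, giving Nb = +5.
Ligands are named alphabetically: acetylacetonato before bipyridine before ethylenediamine.

(acetylacetonato)(2,2'-bipyridine)(ethylenediamine)niobium(V) iodide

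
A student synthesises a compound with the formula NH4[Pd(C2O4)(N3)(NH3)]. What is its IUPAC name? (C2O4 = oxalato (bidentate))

ammonium ammineazidooxalatopalladate(II)

The 1 ammonium counter-ion carries a total charge of +1, so each complex ion is 1−.
Ligand charges: 1×ammine (neutral), 1×azido (-1 each), 1×oxalato (-2 each); total -3. So Pd + (-3) = 1−, giving Pd = +2.
Ligands are named alphabetically: ammine before azido before oxalato.
The complex ion is anionic, so palladium takes the -ate form palladate(II).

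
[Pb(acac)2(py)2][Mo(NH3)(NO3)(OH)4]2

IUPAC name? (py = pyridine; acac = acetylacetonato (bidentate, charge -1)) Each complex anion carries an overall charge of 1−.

bis(acetylacetonato)bis(pyridine)lead(IV) amminetetrahydroxonitratomolybdate(IV)

Both ions are complex: the cation is named first with the plain metal name, the anion second with the -ate form; each ion's ligands are alphabetised independently.
The complex anion is given as 1−; its ligand charges sum to -5, so Mo = +4.
With 2 anions per cation, the cation must be 2×1 = 2+.
Cation: ligand charges sum to -2; for the ion to be 2+, Pb = +4.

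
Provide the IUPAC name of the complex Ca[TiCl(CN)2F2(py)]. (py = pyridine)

The 1 calcium counter-ion carries a total charge of +2, so each complex ion is 2−.
Ligand charges: 2×cyano (-1 each), 1×pyridine (neutral), 2×fluoro (-1 each), 1×chloro (-1 each); total -5. So Ti + (-5) = 2−, giving Ti = +3.
Ligands are named alphabetically: chloro before cyano before fluoro before pyridine.
The complex ion is anionic, so titanium takes the -ate form titanate(III).

calcium chlorodicyanodifluoro(pyridine)titanate(III)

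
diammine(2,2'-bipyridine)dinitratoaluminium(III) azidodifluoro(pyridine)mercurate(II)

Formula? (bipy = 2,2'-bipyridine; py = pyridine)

[Al(bipy)(NH3)2(NO3)2][HgF2(N3)(py)]

Cation [Al…]: ligand charges -2, Al(III) ⇒ ion charge 1+.
Anion [Hg…]: ligand charges -3, Hg(II) ⇒ ion charge 1−.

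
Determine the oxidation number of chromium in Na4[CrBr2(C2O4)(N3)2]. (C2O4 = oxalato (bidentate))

4 sodium outside the brackets (+1 each) → the complex ion is 4−.
Ligand charges: 1×C2O4 = -2; 2×N3 = -2; 2×Br = -2; sum -6.
Cr + (-6) = 4− ⇒ Cr is +2.

+2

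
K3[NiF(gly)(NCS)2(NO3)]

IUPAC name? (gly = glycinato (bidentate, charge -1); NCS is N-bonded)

potassium fluoro(glycinato)diisothiocyanatonitratonickelate(II)

The 3 potassium counter-ions carry a total charge of +3, so each complex ion is 3−.
Ligand charges: 1×fluoro (-1 each), 1×glycinato (-1 each), 2×isothiocyanato (-1 each), 1×nitrato (-1 each); total -5. So Ni + (-5) = 3−, giving Ni = +2.
Ligands are named alphabetically: fluoro before glycinato before isothiocyanato before nitrato.
The complex ion is anionic, so nickel takes the -ate form nickelate(II).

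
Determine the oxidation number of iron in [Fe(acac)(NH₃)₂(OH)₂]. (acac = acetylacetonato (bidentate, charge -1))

+3

No counter-ion: the bracketed complex is neutral.
Ligand charges: 2×OH = -2; 1×acac = -1; 2×NH3 neutral; sum -3.
Fe + (-3) = 0 ⇒ Fe is +3.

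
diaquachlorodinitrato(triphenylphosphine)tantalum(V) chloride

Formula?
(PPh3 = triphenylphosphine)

Ligands: 1 chloro (Cl, -1), 2 aqua (H2O, neutral), 1 triphenylphosphine (PPh3, neutral), 2 nitrato (NO3, -1). Ligand charge sum = -3.
With Ta in oxidation state +5, the complex ion is [Ta...]^2+.
Charge balance with chloride (-1) requires 1 complex ion per 2 chloride.

[TaCl(H2O)2(NO3)2(PPh3)]Cl2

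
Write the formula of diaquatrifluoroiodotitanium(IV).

Ligands: 3 fluoro (F, -1), 1 iodo (I, -1), 2 aqua (H2O, neutral). Ligand charge sum = -4.
With Ti in oxidation state +4, the complex ion is [Ti...].

[TiF3(H2O)2I]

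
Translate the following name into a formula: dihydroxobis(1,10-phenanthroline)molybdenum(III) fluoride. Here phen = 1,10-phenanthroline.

[Mo(OH)2(phen)2]F

Ligands: 2 1,10-phenanthroline (phen, neutral), 2 hydroxo (OH, -1). Ligand charge sum = -2.
Charge balance with fluoride (-1) requires 1 complex ion per 1 fluoride.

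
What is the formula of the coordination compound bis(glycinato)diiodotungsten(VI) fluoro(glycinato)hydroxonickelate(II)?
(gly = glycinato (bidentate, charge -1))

Cation [W…]: ligand charges -4, W(VI) ⇒ ion charge 2+.
Anion [Ni…]: ligand charges -3, Ni(II) ⇒ ion charge 1−.
One 2+ cation requires 2 of the 1− anion.

[W(gly)2I2][NiF(gly)(OH)]2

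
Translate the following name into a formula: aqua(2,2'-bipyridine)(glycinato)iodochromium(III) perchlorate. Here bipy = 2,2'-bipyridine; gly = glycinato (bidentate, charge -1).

Ligands: 1 iodo (I, -1), 1 aqua (H2O, neutral), 1 2,2'-bipyridine (bipy, neutral), 1 glycinato (gly, -1). Ligand charge sum = -2.
With Cr in oxidation state +3, the complex ion is [Cr...]^1+.
Charge balance with perchlorate (-1) requires 1 complex ion per 1 perchlorate.

[Cr(bipy)(gly)(H2O)I]ClO4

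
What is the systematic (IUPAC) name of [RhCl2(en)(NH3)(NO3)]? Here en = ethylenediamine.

amminedichloro(ethylenediamine)nitratorhodium(III)

There is no counter-ion, so the complex is neutral overall.
Ligand charges: 1×ethylenediamine (neutral), 1×nitrato (-1 each), 2×chloro (-1 each), 1×ammine (neutral); total -3. So Rh + (-3) = 0, giving Rh = +3.
Ligands are named alphabetically: ammine before chloro before ethylenediamine before nitrato.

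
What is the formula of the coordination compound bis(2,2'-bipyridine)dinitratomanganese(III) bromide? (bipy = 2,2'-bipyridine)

Ligands: 2 nitrato (NO3, -1), 2 2,2'-bipyridine (bipy, neutral). Ligand charge sum = -2.
Charge balance with bromide (-1) requires 1 complex ion per 1 bromide.

[Mn(bipy)2(NO3)2]Br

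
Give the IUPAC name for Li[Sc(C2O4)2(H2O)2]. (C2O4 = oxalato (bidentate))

lithium diaquadioxalatoscandate(III)

The 1 lithium counter-ion carries a total charge of +1, so each complex ion is 1−.
Ligand charges: 2×aqua (neutral), 2×oxalato (-2 each); total -4. So Sc + (-4) = 1−, giving Sc = +3.
Ligands are named alphabetically: aqua before oxalato.
The complex ion is anionic, so scandium takes the -ate form scandate(III).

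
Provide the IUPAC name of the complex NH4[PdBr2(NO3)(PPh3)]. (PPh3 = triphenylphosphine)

The 1 ammonium counter-ion carries a total charge of +1, so each complex ion is 1−.
Ligand charges: 1×nitrato (-1 each), 1×triphenylphosphine (neutral), 2×bromo (-1 each); total -3. So Pd + (-3) = 1−, giving Pd = +2.
Ligands are named alphabetically: bromo before nitrato before triphenylphosphine.
The complex ion is anionic, so palladium takes the -ate form palladate(II).

ammonium dibromonitrato(triphenylphosphine)palladate(II)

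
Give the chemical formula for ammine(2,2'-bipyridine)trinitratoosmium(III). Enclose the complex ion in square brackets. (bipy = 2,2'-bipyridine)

[Os(bipy)(NH3)(NO3)3]

Ligands: 1 ammine (NH3, neutral), 3 nitrato (NO3, -1), 1 2,2'-bipyridine (bipy, neutral). Ligand charge sum = -3.
With Os in oxidation state +3, the complex ion is [Os...].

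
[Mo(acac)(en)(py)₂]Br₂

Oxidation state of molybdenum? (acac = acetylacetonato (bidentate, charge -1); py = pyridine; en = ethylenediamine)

+3

2 bromide outside the brackets (-1 each) → the complex ion is 2+.
Ligand charges: 1×acac = -1; 2×py neutral; 1×en neutral; sum -1.
Mo + (-1) = 2+ ⇒ Mo is +3.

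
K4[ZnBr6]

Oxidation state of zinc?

4 potassium outside the brackets (+1 each) → the complex ion is 4−.
Ligand charges: 6×Br = -6; sum -6.
Zn + (-6) = 4− ⇒ Zn is +2.

+2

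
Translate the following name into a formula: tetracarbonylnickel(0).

Ligands: 4 carbonyl (CO, neutral). Ligand charge sum = 0.
With Ni in oxidation state 0, the complex ion is [Ni...].

[Ni(CO)4]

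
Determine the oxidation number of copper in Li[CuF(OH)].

+1

1 lithium outside the brackets (+1 each) → the complex ion is 1−.
Ligand charges: 1×OH = -1; 1×F = -1; sum -2.
Cu + (-2) = 1− ⇒ Cu is +1.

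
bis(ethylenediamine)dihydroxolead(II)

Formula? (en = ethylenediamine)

Ligands: 2 ethylenediamine (en, neutral), 2 hydroxo (OH, -1). Ligand charge sum = -2.
With Pb in oxidation state +2, the complex ion is [Pb...].

[Pb(en)2(OH)2]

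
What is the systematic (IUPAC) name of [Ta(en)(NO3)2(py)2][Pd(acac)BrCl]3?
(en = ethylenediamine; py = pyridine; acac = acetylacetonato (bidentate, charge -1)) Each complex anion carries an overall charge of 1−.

(ethylenediamine)dinitratobis(pyridine)tantalum(V) (acetylacetonato)bromochloropalladate(II)

Both ions are complex: the cation is named first with the plain metal name, the anion second with the -ate form; each ion's ligands are alphabetised independently.
The complex anion is given as 1−; its ligand charges sum to -3, so Pd = +2.
With 3 anions per cation, the cation must be 3×1 = 3+.
Cation: ligand charges sum to -2; for the ion to be 3+, Ta = +5.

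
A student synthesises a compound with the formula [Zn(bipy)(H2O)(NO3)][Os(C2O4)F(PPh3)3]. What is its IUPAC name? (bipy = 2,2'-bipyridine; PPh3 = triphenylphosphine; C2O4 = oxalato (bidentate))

aqua(2,2'-bipyridine)nitratozinc(II) fluorooxalatotris(triphenylphosphine)osmate(II)

Both ions are complex: the cation is named first with the plain metal name, the anion second with the -ate form; each ion's ligands are alphabetised independently.
Zinc is always +2 in its complexes; the cation's ligand charges sum to -1, so the complex cation is 1+.
A 1:1 salt means the anion carries the equal and opposite charge, 1−.
Anion: ligand charges sum to -3; for the ion to be 1−, Os = +2.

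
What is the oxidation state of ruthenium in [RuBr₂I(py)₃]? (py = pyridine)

No counter-ion: the bracketed complex is neutral.
Ligand charges: 3×py neutral; 1×I = -1; 2×Br = -2; sum -3.
Ru + (-3) = 0 ⇒ Ru is +3.

+3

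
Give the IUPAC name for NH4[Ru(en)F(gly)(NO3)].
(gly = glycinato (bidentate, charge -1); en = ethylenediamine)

ammonium (ethylenediamine)fluoro(glycinato)nitratoruthenate(II)

The 1 ammonium counter-ion carries a total charge of +1, so each complex ion is 1−.
Ligand charges: 1×glycinato (-1 each), 1×ethylenediamine (neutral), 1×fluoro (-1 each), 1×nitrato (-1 each); total -3. So Ru + (-3) = 1−, giving Ru = +2.
Ligands are named alphabetically: ethylenediamine before fluoro before glycinato before nitrato.
The complex ion is anionic, so ruthenium takes the -ate form ruthenate(II).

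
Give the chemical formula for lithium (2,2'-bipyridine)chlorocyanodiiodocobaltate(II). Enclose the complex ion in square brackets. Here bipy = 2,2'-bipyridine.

Ligands: 1 2,2'-bipyridine (bipy, neutral), 2 iodo (I, -1), 1 chloro (Cl, -1), 1 cyano (CN, -1). Ligand charge sum = -4.
Charge balance with lithium (+1) requires 1 complex ion per 2 lithium.

Li2[Co(bipy)Cl(CN)I2]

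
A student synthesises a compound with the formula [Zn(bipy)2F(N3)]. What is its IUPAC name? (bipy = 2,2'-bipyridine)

There is no counter-ion, so the complex is neutral overall.
Ligand charges: 2×2,2'-bipyridine (neutral), 1×fluoro (-1 each), 1×azido (-1 each); total -2. So Zn + (-2) = 0, giving Zn = +2.
Ligands are named alphabetically: azido before bipyridine before fluoro.

azidobis(2,2'-bipyridine)fluorozinc(II)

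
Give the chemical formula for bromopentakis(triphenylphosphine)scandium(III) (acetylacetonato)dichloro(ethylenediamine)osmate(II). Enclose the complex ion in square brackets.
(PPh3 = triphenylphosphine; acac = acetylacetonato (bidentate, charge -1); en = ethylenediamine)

Cation [Sc…]: ligand charges -1, Sc(III) ⇒ ion charge 2+.
Anion [Os…]: ligand charges -3, Os(II) ⇒ ion charge 1−.

[ScBr(PPh3)5][Os(acac)Cl2(en)]2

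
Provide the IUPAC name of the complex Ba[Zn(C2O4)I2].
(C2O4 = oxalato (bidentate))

The 1 barium counter-ion carries a total charge of +2, so each complex ion is 2−.
Ligand charges: 1×oxalato (-2 each), 2×iodo (-1 each); total -4. So Zn + (-4) = 2−, giving Zn = +2.
Ligands are named alphabetically: iodo before oxalato.
The complex ion is anionic, so zinc takes the -ate form zincate(II).

barium diiodooxalatozincate(II)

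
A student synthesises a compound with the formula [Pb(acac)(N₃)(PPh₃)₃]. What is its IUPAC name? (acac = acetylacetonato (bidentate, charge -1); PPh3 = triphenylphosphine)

(acetylacetonato)azidotris(triphenylphosphine)lead(II)

There is no counter-ion, so the complex is neutral overall.
Ligand charges: 1×acetylacetonato (-1 each), 3×triphenylphosphine (neutral), 1×azido (-1 each); total -2. So Pb + (-2) = 0, giving Pb = +2.
Ligands are named alphabetically: acetylacetonato before azido before triphenylphosphine.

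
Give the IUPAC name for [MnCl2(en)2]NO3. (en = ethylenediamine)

The 1 nitrate counter-ion carries a total charge of -1, so each complex ion is 1+.
Ligand charges: 2×chloro (-1 each), 2×ethylenediamine (neutral); total -2. So Mn + (-2) = 1+, giving Mn = +3.
Ligands are named alphabetically: chloro before ethylenediamine.

dichlorobis(ethylenediamine)manganese(III) nitrate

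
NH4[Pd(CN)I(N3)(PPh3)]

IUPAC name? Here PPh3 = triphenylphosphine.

ammonium azidocyanoiodo(triphenylphosphine)palladate(II)

The 1 ammonium counter-ion carries a total charge of +1, so each complex ion is 1−.
Ligand charges: 1×triphenylphosphine (neutral), 1×azido (-1 each), 1×iodo (-1 each), 1×cyano (-1 each); total -3. So Pd + (-3) = 1−, giving Pd = +2.
Ligands are named alphabetically: azido before cyano before iodo before triphenylphosphine.
The complex ion is anionic, so palladium takes the -ate form palladate(II).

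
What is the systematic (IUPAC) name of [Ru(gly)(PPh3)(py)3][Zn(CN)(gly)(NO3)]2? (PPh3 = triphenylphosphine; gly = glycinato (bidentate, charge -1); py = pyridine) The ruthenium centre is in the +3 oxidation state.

(glycinato)tris(pyridine)(triphenylphosphine)ruthenium(III) cyano(glycinato)nitratozincate(II)

Ru is given as +3; the cation's ligand charges sum to -1, so the complex cation is 2+.
With 2 anions per cation, each anion must be 2/2 = 1−.
Anion: ligand charges sum to -3; for the ion to be 1−, Zn = +2.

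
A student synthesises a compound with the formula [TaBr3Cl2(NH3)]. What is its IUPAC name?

amminetribromodichlorotantalum(V)

There is no counter-ion, so the complex is neutral overall.
Ligand charges: 1×ammine (neutral), 3×bromo (-1 each), 2×chloro (-1 each); total -5. So Ta + (-5) = 0, giving Ta = +5.
Ligands are named alphabetically: ammine before bromo before chloro.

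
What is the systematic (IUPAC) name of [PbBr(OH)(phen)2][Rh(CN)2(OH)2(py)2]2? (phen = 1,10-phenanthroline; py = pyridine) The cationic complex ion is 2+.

bromohydroxobis(1,10-phenanthroline)lead(IV) dicyanodihydroxobis(pyridine)rhodate(III)

Both ions are complex: the cation is named first with the plain metal name, the anion second with the -ate form; each ion's ligands are alphabetised independently.
The complex cation is given as 2+; its ligand charges sum to -2, so Pb = +4.
With 2 anions per cation, each anion must be 2/2 = 1−.
Anion: ligand charges sum to -4; for the ion to be 1−, Rh = +3.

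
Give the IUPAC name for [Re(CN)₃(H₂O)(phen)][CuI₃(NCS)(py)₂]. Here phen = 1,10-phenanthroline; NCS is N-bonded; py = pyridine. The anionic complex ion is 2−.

Both ions are complex: the cation is named first with the plain metal name, the anion second with the -ate form; each ion's ligands are alphabetised independently.
The complex anion is given as 2−; its ligand charges sum to -4, so Cu = +2.
A 1:1 salt means the cation carries the equal and opposite charge, 2+.
Cation: ligand charges sum to -3; for the ion to be 2+, Re = +5.

aquatricyano(1,10-phenanthroline)rhenium(V) triiodoisothiocyanatobis(pyridine)cuprate(II)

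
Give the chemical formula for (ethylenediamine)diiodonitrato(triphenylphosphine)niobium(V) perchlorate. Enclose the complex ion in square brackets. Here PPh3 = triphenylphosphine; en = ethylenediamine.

[Nb(en)I2(NO3)(PPh3)](ClO4)2

Ligands: 1 nitrato (NO3, -1), 2 iodo (I, -1), 1 triphenylphosphine (PPh3, neutral), 1 ethylenediamine (en, neutral). Ligand charge sum = -3.
Charge balance with perchlorate (-1) requires 1 complex ion per 2 perchlorate.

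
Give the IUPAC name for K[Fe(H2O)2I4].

potassium diaquatetraiodoferrate(III)

The 1 potassium counter-ion carries a total charge of +1, so each complex ion is 1−.
Ligand charges: 4×iodo (-1 each), 2×aqua (neutral); total -4. So Fe + (-4) = 1−, giving Fe = +3.
The complex ion is anionic, so iron takes the -ate form ferrate(III).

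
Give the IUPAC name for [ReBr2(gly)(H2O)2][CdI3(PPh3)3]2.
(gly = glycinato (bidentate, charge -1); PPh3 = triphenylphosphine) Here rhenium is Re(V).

diaquadibromo(glycinato)rhenium(V) triiodotris(triphenylphosphine)cadmate(II)

Re is given as +5; the cation's ligand charges sum to -3, so the complex cation is 2+.
With 2 anions per cation, each anion must be 2/2 = 1−.
Anion: ligand charges sum to -3; for the ion to be 1−, Cd = +2.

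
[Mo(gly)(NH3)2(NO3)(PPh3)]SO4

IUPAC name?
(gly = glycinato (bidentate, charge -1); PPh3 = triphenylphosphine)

The 1 sulfate counter-ion carries a total charge of -2, so each complex ion is 2+.
Ligand charges: 1×glycinato (-1 each), 1×triphenylphosphine (neutral), 1×nitrato (-1 each), 2×ammine (neutral); total -2. So Mo + (-2) = 2+, giving Mo = +4.
Ligands are named alphabetically: ammine before glycinato before nitrato before triphenylphosphine.

diammine(glycinato)nitrato(triphenylphosphine)molybdenum(IV) sulfate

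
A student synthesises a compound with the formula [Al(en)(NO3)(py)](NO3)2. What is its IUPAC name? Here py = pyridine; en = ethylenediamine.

(ethylenediamine)nitrato(pyridine)aluminium(III) nitrate

The 2 nitrate counter-ions carry a total charge of -2, so each complex ion is 2+.
Ligand charges: 1×pyridine (neutral), 1×ethylenediamine (neutral), 1×nitrato (-1 each); total -1. So Al + (-1) = 2+, giving Al = +3.
Ligands are named alphabetically: ethylenediamine before nitrato before pyridine.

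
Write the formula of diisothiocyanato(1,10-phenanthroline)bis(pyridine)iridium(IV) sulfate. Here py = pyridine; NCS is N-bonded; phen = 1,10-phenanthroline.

[Ir(NCS)2(phen)(py)2]SO4

Ligands: 2 pyridine (py, neutral), 2 isothiocyanato (NCS, -1), 1 1,10-phenanthroline (phen, neutral). Ligand charge sum = -2.
With Ir in oxidation state +4, the complex ion is [Ir...]^2+.
Charge balance with sulfate (-2) requires 1 complex ion per 1 sulfate.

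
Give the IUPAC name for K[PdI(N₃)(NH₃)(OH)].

potassium ammineazidohydroxoiodopalladate(II)

The 1 potassium counter-ion carries a total charge of +1, so each complex ion is 1−.
Ligand charges: 1×ammine (neutral), 1×azido (-1 each), 1×hydroxo (-1 each), 1×iodo (-1 each); total -3. So Pd + (-3) = 1−, giving Pd = +2.
Ligands are named alphabetically: ammine before azido before hydroxo before iodo.
The complex ion is anionic, so palladium takes the -ate form palladate(II).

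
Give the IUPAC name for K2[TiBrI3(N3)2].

potassium diazidobromotriiodotitanate(IV)

The 2 potassium counter-ions carry a total charge of +2, so each complex ion is 2−.
Ligand charges: 3×iodo (-1 each), 2×azido (-1 each), 1×bromo (-1 each); total -6. So Ti + (-6) = 2−, giving Ti = +4.
The complex ion is anionic, so titanium takes the -ate form titanate(IV).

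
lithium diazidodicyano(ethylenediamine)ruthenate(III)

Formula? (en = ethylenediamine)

Li[Ru(CN)2(en)(N3)2]

Ligands: 2 azido (N3, -1), 2 cyano (CN, -1), 1 ethylenediamine (en, neutral). Ligand charge sum = -4.
With Ru in oxidation state +3, the complex ion is [Ru...]^1−.
Charge balance with lithium (+1) requires 1 complex ion per 1 lithium.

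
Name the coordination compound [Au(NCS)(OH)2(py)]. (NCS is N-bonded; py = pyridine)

dihydroxoisothiocyanato(pyridine)gold(III)

There is no counter-ion, so the complex is neutral overall.
Ligand charges: 1×isothiocyanato (-1 each), 1×pyridine (neutral), 2×hydroxo (-1 each); total -3. So Au + (-3) = 0, giving Au = +3.
Ligands are named alphabetically: hydroxo before isothiocyanato before pyridine.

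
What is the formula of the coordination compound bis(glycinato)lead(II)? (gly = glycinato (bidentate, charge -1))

Ligands: 2 glycinato (gly, -1). Ligand charge sum = -2.
With Pb in oxidation state +2, the complex ion is [Pb...].

[Pb(gly)2]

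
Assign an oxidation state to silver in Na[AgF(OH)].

1 sodium outside the brackets (+1 each) → the complex ion is 1−.
Ligand charges: 1×F = -1; 1×OH = -1; sum -2.
Ag + (-2) = 1− ⇒ Ag is +1.

+1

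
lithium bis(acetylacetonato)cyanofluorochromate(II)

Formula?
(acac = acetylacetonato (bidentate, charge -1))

Ligands: 1 cyano (CN, -1), 1 fluoro (F, -1), 2 acetylacetonato (acac, -1). Ligand charge sum = -4.
With Cr in oxidation state +2, the complex ion is [Cr...]^2−.
Charge balance with lithium (+1) requires 1 complex ion per 2 lithium.

Li2[Cr(acac)2(CN)F]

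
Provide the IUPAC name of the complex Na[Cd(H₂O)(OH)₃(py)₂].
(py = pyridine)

The 1 sodium counter-ion carries a total charge of +1, so each complex ion is 1−.
Ligand charges: 3×hydroxo (-1 each), 2×pyridine (neutral), 1×aqua (neutral); total -3. So Cd + (-3) = 1−, giving Cd = +2.
The complex ion is anionic, so cadmium takes the -ate form cadmate(II).

sodium aquatrihydroxobis(pyridine)cadmate(II)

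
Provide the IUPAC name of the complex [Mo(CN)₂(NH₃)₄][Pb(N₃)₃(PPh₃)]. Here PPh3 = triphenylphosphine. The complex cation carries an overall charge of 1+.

tetraamminedicyanomolybdenum(III) triazido(triphenylphosphine)plumbate(II)

The complex cation is given as 1+; its ligand charges sum to -2, so Mo = +3.
A 1:1 salt means the anion carries the equal and opposite charge, 1−.
Anion: ligand charges sum to -3; for the ion to be 1−, Pb = +2.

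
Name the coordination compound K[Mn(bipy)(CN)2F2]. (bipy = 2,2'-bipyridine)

potassium (2,2'-bipyridine)dicyanodifluoromanganate(III)

The 1 potassium counter-ion carries a total charge of +1, so each complex ion is 1−.
Ligand charges: 2×fluoro (-1 each), 2×cyano (-1 each), 1×2,2'-bipyridine (neutral); total -4. So Mn + (-4) = 1−, giving Mn = +3.
Ligands are named alphabetically: bipyridine before cyano before fluoro.
The complex ion is anionic, so manganese takes the -ate form manganate(III).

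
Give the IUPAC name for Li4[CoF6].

lithium hexafluorocobaltate(II)

The 4 lithium counter-ions carry a total charge of +4, so each complex ion is 4−.
Ligand charges: 6×fluoro (-1 each); total -6. So Co + (-6) = 4−, giving Co = +2.
The complex ion is anionic, so cobalt takes the -ate form cobaltate(II).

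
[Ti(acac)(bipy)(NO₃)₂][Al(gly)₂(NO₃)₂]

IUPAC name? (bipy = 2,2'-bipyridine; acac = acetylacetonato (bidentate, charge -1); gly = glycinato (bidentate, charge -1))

(acetylacetonato)(2,2'-bipyridine)dinitratotitanium(IV) bis(glycinato)dinitratoaluminate(III)

Both ions are complex: the cation is named first with the plain metal name, the anion second with the -ate form; each ion's ligands are alphabetised independently.
Aluminium is always +3 in its complexes; the anion's ligand charges sum to -4, so the complex anion is 1−.
A 1:1 salt means the cation carries the equal and opposite charge, 1+.
Cation: ligand charges sum to -3; for the ion to be 1+, Ti = +4.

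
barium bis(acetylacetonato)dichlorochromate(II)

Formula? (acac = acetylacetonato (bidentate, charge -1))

Ligands: 2 acetylacetonato (acac, -1), 2 chloro (Cl, -1). Ligand charge sum = -4.
Charge balance with barium (+2) requires 1 complex ion per 1 barium.

Ba[Cr(acac)2Cl2]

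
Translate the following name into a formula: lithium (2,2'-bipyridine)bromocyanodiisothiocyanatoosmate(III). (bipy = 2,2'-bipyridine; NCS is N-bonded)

Ligands: 1 bromo (Br, -1), 1 2,2'-bipyridine (bipy, neutral), 2 isothiocyanato (NCS, -1), 1 cyano (CN, -1). Ligand charge sum = -4.
With Os in oxidation state +3, the complex ion is [Os...]^1−.
Charge balance with lithium (+1) requires 1 complex ion per 1 lithium.

Li[Os(bipy)Br(CN)(NCS)2]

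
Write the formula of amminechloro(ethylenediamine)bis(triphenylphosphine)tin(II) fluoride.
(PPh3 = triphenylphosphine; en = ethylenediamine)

Ligands: 2 triphenylphosphine (PPh3, neutral), 1 chloro (Cl, -1), 1 ethylenediamine (en, neutral), 1 ammine (NH3, neutral). Ligand charge sum = -1.
Charge balance with fluoride (-1) requires 1 complex ion per 1 fluoride.

[SnCl(en)(NH3)(PPh3)2]F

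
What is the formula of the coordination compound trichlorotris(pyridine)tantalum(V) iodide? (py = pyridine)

Ligands: 3 chloro (Cl, -1), 3 pyridine (py, neutral). Ligand charge sum = -3.
With Ta in oxidation state +5, the complex ion is [Ta...]^2+.
Charge balance with iodide (-1) requires 1 complex ion per 2 iodide.

[TaCl3(py)3]I2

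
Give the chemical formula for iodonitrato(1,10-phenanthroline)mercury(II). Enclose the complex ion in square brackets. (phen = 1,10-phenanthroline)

Ligands: 1 iodo (I, -1), 1 1,10-phenanthroline (phen, neutral), 1 nitrato (NO3, -1). Ligand charge sum = -2.
With Hg in oxidation state +2, the complex ion is [Hg...].

[HgI(NO3)(phen)]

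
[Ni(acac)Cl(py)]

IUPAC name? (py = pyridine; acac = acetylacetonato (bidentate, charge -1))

There is no counter-ion, so the complex is neutral overall.
Ligand charges: 1×pyridine (neutral), 1×chloro (-1 each), 1×acetylacetonato (-1 each); total -2. So Ni + (-2) = 0, giving Ni = +2.
Ligands are named alphabetically: acetylacetonato before chloro before pyridine.

(acetylacetonato)chloro(pyridine)nickel(II)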